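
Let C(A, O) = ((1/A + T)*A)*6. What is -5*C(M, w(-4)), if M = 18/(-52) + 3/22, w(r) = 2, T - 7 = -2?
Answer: 210/143 ≈ 1.4685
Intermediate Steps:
T = 5 (T = 7 - 2 = 5)
M = -30/143 (M = 18*(-1/52) + 3*(1/22) = -9/26 + 3/22 = -30/143 ≈ -0.20979)
C(A, O) = 6*A*(5 + 1/A) (C(A, O) = ((1/A + 5)*A)*6 = ((5 + 1/A)*A)*6 = (A*(5 + 1/A))*6 = 6*A*(5 + 1/A))
-5*C(M, w(-4)) = -5*(6 + 30*(-30/143)) = -5*(6 - 900/143) = -5*(-42/143) = 210/143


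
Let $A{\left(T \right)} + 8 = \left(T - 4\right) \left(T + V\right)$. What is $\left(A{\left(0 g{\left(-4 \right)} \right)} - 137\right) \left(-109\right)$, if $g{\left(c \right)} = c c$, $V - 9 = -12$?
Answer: $14497$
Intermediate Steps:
$V = -3$ ($V = 9 - 12 = -3$)
$g{\left(c \right)} = c^{2}$
$A{\left(T \right)} = -8 + \left(-4 + T\right) \left(-3 + T\right)$ ($A{\left(T \right)} = -8 + \left(T - 4\right) \left(T - 3\right) = -8 + \left(T - 4\right) \left(-3 + T\right) = -8 + \left(-4 + T\right) \left(-3 + T\right)$)
$\left(A{\left(0 g{\left(-4 \right)} \right)} - 137\right) \left(-109\right) = \left(\left(4 + \left(0 \left(-4\right)^{2}\right)^{2} - 7 \cdot 0 \left(-4\right)^{2}\right) - 137\right) \left(-109\right) = \left(\left(4 + \left(0 \cdot 16\right)^{2} - 7 \cdot 0 \cdot 16\right) - 137\right) \left(-109\right) = \left(\left(4 + 0^{2} - 0\right) - 137\right) \left(-109\right) = \left(\left(4 + 0 + 0\right) - 137\right) \left(-109\right) = \left(4 - 137\right) \left(-109\right) = \left(-133\right) \left(-109\right) = 14497$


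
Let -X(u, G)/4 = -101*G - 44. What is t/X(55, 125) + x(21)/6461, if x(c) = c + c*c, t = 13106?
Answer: 7720727/23386974 ≈ 0.33013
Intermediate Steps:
x(c) = c + c²
X(u, G) = 176 + 404*G (X(u, G) = -4*(-101*G - 44) = -4*(-44 - 101*G) = 176 + 404*G)
t/X(55, 125) + x(21)/6461 = 13106/(176 + 404*125) + (21*(1 + 21))/6461 = 13106/(176 + 50500) + (21*22)*(1/6461) = 13106/50676 + 462*(1/6461) = 13106*(1/50676) + 66/923 = 6553/25338 + 66/923 = 7720727/23386974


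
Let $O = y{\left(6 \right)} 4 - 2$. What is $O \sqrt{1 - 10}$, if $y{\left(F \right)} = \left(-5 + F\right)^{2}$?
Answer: $6 i \approx 6.0 i$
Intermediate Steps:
$O = 2$ ($O = \left(-5 + 6\right)^{2} \cdot 4 - 2 = 1^{2} \cdot 4 - 2 = 1 \cdot 4 - 2 = 4 - 2 = 2$)
$O \sqrt{1 - 10} = 2 \sqrt{1 - 10} = 2 \sqrt{-9} = 2 \cdot 3 i = 6 i$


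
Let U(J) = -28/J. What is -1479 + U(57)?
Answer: -84331/57 ≈ -1479.5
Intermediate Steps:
-1479 + U(57) = -1479 - 28/57 = -84331/57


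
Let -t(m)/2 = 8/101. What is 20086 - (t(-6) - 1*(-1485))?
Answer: 1878717/101 ≈ 18601.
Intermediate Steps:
t(m) = -16/101
20086 - (t(-6) - 1*(-1485)) = 20086 - (-16/101 - 1*(-1485)) = 20086 - (-16/101 + 1485) = 20086 - 1*149969/101 = 20086 - 149969/101 = 1878717/101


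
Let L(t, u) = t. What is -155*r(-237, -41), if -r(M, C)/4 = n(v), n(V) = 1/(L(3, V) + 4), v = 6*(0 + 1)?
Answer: 620/7 ≈ 88.571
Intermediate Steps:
v = 6 (v = 6*1 = 6)
n(V) = ⅐ (n(V) = 1/(3 + 4) = 1/7 = ⅐)
r(M, C) = -4/7 (r(M, C) = -4*⅐ = -4/7)
-155*r(-237, -41) = -155*(-4/7) = 620/7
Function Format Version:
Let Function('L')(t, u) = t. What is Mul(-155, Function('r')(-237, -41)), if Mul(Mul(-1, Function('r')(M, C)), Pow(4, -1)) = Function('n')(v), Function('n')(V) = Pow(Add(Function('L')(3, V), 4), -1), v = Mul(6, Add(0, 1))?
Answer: Rational(620, 7) ≈ 88.571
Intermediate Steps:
v = 6 (v = Mul(6, 1) = 6)
Function('n')(V) = Rational(1, 7) (Function('n')(V) = Pow(Add(3, 4), -1) = Pow(7, -1) = Rational(1, 7))
Function('r')(M, C) = Rational(-4, 7) (Function('r')(M, C) = Mul(-4, Rational(1, 7)) = Rational(-4, 7))
Mul(-155, Function('r')(-237, -41)) = Mul(-155, Rational(-4, 7)) = Rational(620, 7)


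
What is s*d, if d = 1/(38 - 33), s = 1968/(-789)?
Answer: -656/1315 ≈ -0.49886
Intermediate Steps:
s = -656/263 (s = 1968*(-1/789) = -656/263 ≈ -2.4943)
d = ⅕ (d = 1/5 = ⅕ ≈ 0.20000)
s*d = -656/263*⅕ = -656/1315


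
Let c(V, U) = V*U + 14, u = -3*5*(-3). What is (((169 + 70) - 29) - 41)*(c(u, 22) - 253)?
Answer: 126919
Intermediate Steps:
u = 45 (u = -15*(-3) = 45)
c(V, U) = 14 + U*V (c(V, U) = U*V + 14 = 14 + U*V)
(((169 + 70) - 29) - 41)*(c(u, 22) - 253) = (((169 + 70) - 29) - 41)*((14 + 22*45) - 253) = ((239 - 29) - 41)*((14 + 990) - 253) = (210 - 41)*(1004 - 253) = 169*751 = 126919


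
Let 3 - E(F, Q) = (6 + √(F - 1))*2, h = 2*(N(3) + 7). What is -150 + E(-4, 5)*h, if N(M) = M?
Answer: -330 - 40*I*√5 ≈ -330.0 - 89.443*I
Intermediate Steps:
h = 20 (h = 2*(3 + 7) = 2*10 = 20)
E(F, Q) = -9 - 2*√(-1 + F) (E(F, Q) = 3 - (6 + √(F - 1))*2 = 3 - (6 + √(-1 + F))*2 = 3 - (12 + 2*√(-1 + F)) = 3 + (-12 - 2*√(-1 + F)) = -9 - 2*√(-1 + F))
-150 + E(-4, 5)*h = -150 + (-9 - 2*√(-1 - 4))*20 = -150 + (-9 - 2*I*√5)*20 = -150 + (-180 - 40*I*√5) = -330 - 40*I*√5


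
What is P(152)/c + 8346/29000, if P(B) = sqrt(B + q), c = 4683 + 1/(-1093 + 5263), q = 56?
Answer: 4173/14500 + 16680*sqrt(13)/19528111 ≈ 0.29087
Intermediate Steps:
c = 19528111/4170 (c = 4683 + 1/4170 = 19528111/4170 ≈ 4683.0)
P(B) = sqrt(56 + B) (P(B) = sqrt(B + 56) = sqrt(56 + B))
P(152)/c + 8346/29000 = sqrt(56 + 152)/(19528111/4170) + 8346/29000 = sqrt(208)*(4170/19528111) + 8346*(1/29000) = (4*sqrt(13))*(4170/19528111) + 4173/14500 = 16680*sqrt(13)/19528111 + 4173/14500 = 4173/14500 + 16680*sqrt(13)/19528111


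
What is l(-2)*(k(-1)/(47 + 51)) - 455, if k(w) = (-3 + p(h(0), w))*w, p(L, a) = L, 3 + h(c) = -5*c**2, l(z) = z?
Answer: -22301/49 ≈ -455.12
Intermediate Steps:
h(c) = -3 - 5*c**2
k(w) = -6*w (k(w) = (-3 + (-3 - 5*0**2))*w = (-3 + (-3 - 5*0))*w = (-3 + (-3 + 0))*w = (-3 - 3)*w = -6*w)
l(-2)*(k(-1)/(47 + 51)) - 455 = -2*(-6*(-1))/(47 + 51) - 455 = -12/98 - 455 = -2*3/49 - 455 = -6/49 - 455 = -22301/49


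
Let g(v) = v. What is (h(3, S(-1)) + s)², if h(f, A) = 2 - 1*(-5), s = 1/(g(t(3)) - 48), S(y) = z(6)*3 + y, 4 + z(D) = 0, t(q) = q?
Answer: 98596/2025 ≈ 48.689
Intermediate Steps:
z(D) = -4 (z(D) = -4 + 0 = -4)
S(y) = -12 + y (S(y) = -4*3 + y = -12 + y)
s = -1/45 (s = 1/(3 - 48) = 1/(-45) = -1/45 ≈ -0.022222)
h(f, A) = 7 (h(f, A) = 2 + 5 = 7)
(h(3, S(-1)) + s)² = (7 - 1/45)² = (314/45)² = 98596/2025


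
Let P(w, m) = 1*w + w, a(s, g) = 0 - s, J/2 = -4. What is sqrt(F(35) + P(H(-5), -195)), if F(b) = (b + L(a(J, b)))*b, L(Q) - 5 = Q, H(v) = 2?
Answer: 2*sqrt(421) ≈ 41.037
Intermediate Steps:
J = -8 (J = 2*(-4) = -8)
a(s, g) = -s
L(Q) = 5 + Q
P(w, m) = 2*w (P(w, m) = w + w = 2*w)
F(b) = b*(13 + b) (F(b) = (b + (5 - 1*(-8)))*b = (b + (5 + 8))*b = (b + 13)*b = (13 + b)*b = b*(13 + b))
sqrt(F(35) + P(H(-5), -195)) = sqrt(35*(13 + 35) + 2*2) = sqrt(35*48 + 4) = sqrt(1680 + 4) = sqrt(1684) = 2*sqrt(421)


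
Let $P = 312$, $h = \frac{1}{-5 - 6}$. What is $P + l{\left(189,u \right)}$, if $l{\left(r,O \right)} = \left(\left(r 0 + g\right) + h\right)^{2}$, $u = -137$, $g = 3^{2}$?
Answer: $\frac{47356}{121} \approx 391.37$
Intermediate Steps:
$g = 9$
$h = - \frac{1}{11}$ ($h = \frac{1}{-11} = - \frac{1}{11} \approx -0.090909$)
$l{\left(r,O \right)} = \frac{9604}{121}$ ($l{\left(r,O \right)} = \left(\left(r 0 + 9\right) - \frac{1}{11}\right)^{2} = \left(\left(0 + 9\right) - \frac{1}{11}\right)^{2} = \left(9 - \frac{1}{11}\right)^{2} = \left(\frac{98}{11}\right)^{2} = \frac{9604}{121}$)
$P + l{\left(189,u \right)} = 312 + \frac{9604}{121} = \frac{47356}{121}$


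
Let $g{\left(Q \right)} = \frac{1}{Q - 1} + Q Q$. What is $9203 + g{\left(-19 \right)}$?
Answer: $\frac{191279}{20} \approx 9564.0$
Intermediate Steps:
$g{\left(Q \right)} = Q^{2} + \frac{1}{-1 + Q}$ ($g{\left(Q \right)} = \frac{1}{-1 + Q} + Q^{2} = Q^{2} + \frac{1}{-1 + Q}$)
$9203 + g{\left(-19 \right)} = 9203 + \frac{1 + \left(-19\right)^{3} - \left(-19\right)^{2}}{-1 - 19} = 9203 + \frac{1 - 6859 - 361}{-20} = 9203 - \frac{1 - 6859 - 361}{20} = 9203 - - \frac{7219}{20} = 9203 + \frac{7219}{20} = \frac{191279}{20}$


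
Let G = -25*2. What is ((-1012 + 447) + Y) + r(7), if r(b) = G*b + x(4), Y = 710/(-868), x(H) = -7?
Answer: -400503/434 ≈ -922.82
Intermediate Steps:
G = -50
Y = -355/434 (Y = 710*(-1/868) = -355/434 ≈ -0.81797)
r(b) = -7 - 50*b (r(b) = -50*b - 7 = -7 - 50*b)
((-1012 + 447) + Y) + r(7) = ((-1012 + 447) - 355/434) + (-7 - 50*7) = (-565 - 355/434) + (-7 - 350) = -245565/434 - 357 = -400503/434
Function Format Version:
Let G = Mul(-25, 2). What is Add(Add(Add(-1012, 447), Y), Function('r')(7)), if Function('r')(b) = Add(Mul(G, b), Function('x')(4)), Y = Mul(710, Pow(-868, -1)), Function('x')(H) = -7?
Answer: Rational(-400503, 434) ≈ -922.82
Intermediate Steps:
G = -50
Y = Rational(-355, 434) (Y = Mul(710, Rational(-1, 868)) = Rational(-355, 434) ≈ -0.81797)
Function('r')(b) = Add(-7, Mul(-50, b)) (Function('r')(b) = Add(Mul(-50, b), -7) = Add(-7, Mul(-50, b)))
Add(Add(Add(-1012, 447), Y), Function('r')(7)) = Add(Add(Add(-1012, 447), Rational(-355, 434)), Add(-7, Mul(-50, 7))) = Add(Add(-565, Rational(-355, 434)), Add(-7, -350)) = Add(Rational(-245565, 434), -357) = Rational(-400503, 434)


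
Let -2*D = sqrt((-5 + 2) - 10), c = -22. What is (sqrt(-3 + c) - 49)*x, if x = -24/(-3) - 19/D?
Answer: -392 + 40*I + sqrt(13)*(190 + 1862*I)/13 ≈ -339.3 + 556.43*I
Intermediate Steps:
D = -I*sqrt(13)/2 (D = -sqrt((-5 + 2) - 10)/2 = -sqrt(-3 - 10)/2 = -I*sqrt(13)/2 ≈ -1.8028*I)
x = 8 - 38*I*sqrt(13)/13 (x = -24/(-3) - 19*2*I*sqrt(13)/13 = -24*(-1/3) - 38*I*sqrt(13)/13 = 8 - 38*I*sqrt(13)/13 ≈ 8.0 - 10.539*I)
(sqrt(-3 + c) - 49)*x = (sqrt(-3 - 22) - 49)*(8 - 38*I*sqrt(13)/13) = (sqrt(-25) - 49)*(8 - 38*I*sqrt(13)/13) = (5*I - 49)*(8 - 38*I*sqrt(13)/13) = (-49 + 5*I)*(8 - 38*I*sqrt(13)/13)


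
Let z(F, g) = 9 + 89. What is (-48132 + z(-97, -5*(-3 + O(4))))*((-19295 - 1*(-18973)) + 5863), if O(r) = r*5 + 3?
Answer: -266156394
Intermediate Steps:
O(r) = 3 + 5*r (O(r) = 5*r + 3 = 3 + 5*r)
z(F, g) = 98
(-48132 + z(-97, -5*(-3 + O(4))))*((-19295 - 1*(-18973)) + 5863) = (-48132 + 98)*((-19295 - 1*(-18973)) + 5863) = -48034*((-19295 + 18973) + 5863) = -48034*(-322 + 5863) = -48034*5541 = -266156394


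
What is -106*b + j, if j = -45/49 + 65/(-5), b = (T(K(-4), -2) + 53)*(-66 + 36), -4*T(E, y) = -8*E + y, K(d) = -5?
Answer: 6777488/49 ≈ 1.3832e+5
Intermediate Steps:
T(E, y) = 2*E - y/4 (T(E, y) = -(-8*E + y)/4 = -(y - 8*E)/4 = 2*E - y/4)
b = -1305 (b = ((2*(-5) - 1/4*(-2)) + 53)*(-66 + 36) = ((-10 + 1/2) + 53)*(-30) = (-19/2 + 53)*(-30) = (87/2)*(-30) = -1305)
j = -682/49 (j = -45*1/49 + 65*(-1/5) = -45/49 - 13 = -682/49 ≈ -13.918)
-106*b + j = -106*(-1305) - 682/49 = 138330 - 682/49 = 6777488/49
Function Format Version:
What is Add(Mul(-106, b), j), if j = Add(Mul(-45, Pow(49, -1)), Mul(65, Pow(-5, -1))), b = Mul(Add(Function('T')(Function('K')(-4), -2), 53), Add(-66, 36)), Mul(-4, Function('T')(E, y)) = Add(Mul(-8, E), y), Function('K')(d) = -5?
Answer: Rational(6777488, 49) ≈ 1.3832e+5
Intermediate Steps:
Function('T')(E, y) = Add(Mul(2, E), Mul(Rational(-1, 4), y)) (Function('T')(E, y) = Mul(Rational(-1, 4), Add(Mul(-8, E), y)) = Mul(Rational(-1, 4), Add(y, Mul(-8, E))) = Add(Mul(2, E), Mul(Rational(-1, 4), y)))
b = -1305 (b = Mul(Add(Add(Mul(2, -5), Mul(Rational(-1, 4), -2)), 53), Add(-66, 36)) = Mul(Add(Add(-10, Rational(1, 2)), 53), -30) = Mul(Add(Rational(-19, 2), 53), -30) = Mul(Rational(87, 2), -30) = -1305)
j = Rational(-682, 49) (j = Add(Mul(-45, Rational(1, 49)), Mul(65, Rational(-1, 5))) = Add(Rational(-45, 49), -13) = Rational(-682, 49) ≈ -13.918)
Add(Mul(-106, b), j) = Add(Mul(-106, -1305), Rational(-682, 49)) = Add(138330, Rational(-682, 49)) = Rational(6777488, 49)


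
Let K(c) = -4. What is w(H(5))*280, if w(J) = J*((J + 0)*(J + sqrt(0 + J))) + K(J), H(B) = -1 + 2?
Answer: -560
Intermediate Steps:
H(B) = 1
w(J) = -4 + J**2*(J + sqrt(J)) (w(J) = J*((J + 0)*(J + sqrt(0 + J))) - 4 = J*(J*(J + sqrt(J))) - 4 = J**2*(J + sqrt(J)) - 4 = -4 + J**2*(J + sqrt(J)))
w(H(5))*280 = (-4 + 1**3 + 1**(5/2))*280 = (-4 + 1 + 1)*280 = -2*280 = -560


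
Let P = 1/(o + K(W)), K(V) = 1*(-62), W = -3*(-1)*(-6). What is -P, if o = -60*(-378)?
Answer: -1/22618 ≈ -4.4213e-5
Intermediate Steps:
W = -18 (W = 3*(-6) = -18)
K(V) = -62
o = 22680
P = 1/22618 (P = 1/(22680 - 62) = 1/22618 ≈ 4.4213e-5)
-P = -1*1/22618 = -1/22618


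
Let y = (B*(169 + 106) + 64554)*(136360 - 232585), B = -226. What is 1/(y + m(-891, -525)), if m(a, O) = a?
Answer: -1/231325791 ≈ -4.3229e-9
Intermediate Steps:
y = -231324900 (y = (-226*(169 + 106) + 64554)*(136360 - 232585) = (-226*275 + 64554)*(-96225) = (-62150 + 64554)*(-96225) = 2404*(-96225) = -231324900)
1/(y + m(-891, -525)) = 1/(-231324900 - 891) = 1/(-231325791) = -1/231325791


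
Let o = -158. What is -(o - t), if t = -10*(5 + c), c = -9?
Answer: 198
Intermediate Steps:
t = 40 (t = -10*(5 - 9) = -10*(-4) = 40)
-(o - t) = -(-158 - 1*40) = -(-158 - 40) = -1*(-198) = 198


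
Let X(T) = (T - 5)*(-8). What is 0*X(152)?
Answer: 0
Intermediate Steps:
X(T) = 40 - 8*T (X(T) = (-5 + T)*(-8) = 40 - 8*T)
0*X(152) = 0*(40 - 8*152) = 0*(40 - 1216) = 0*(-1176) = 0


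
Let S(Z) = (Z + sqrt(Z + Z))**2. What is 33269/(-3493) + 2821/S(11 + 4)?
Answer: 6398222/681135 - 434*sqrt(30)/195 ≈ -2.7969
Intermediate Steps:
S(Z) = (Z + sqrt(2)*sqrt(Z))**2 (S(Z) = (Z + sqrt(2*Z))**2 = (Z + sqrt(2)*sqrt(Z))**2)
33269/(-3493) + 2821/S(11 + 4) = 33269/(-3493) + 2821/(((11 + 4) + sqrt(2)*sqrt(11 + 4))**2) = 33269*(-1/3493) + 2821/((15 + sqrt(2)*sqrt(15))**2) = -33269/3493 + 2821/((15 + sqrt(30))**2) = -33269/3493 + 2821/(15 + sqrt(30))**2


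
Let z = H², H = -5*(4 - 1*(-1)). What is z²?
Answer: 390625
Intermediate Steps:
H = -25 (H = -5*(4 + 1) = -5*5 = -25)
z = 625 (z = (-25)² = 625)
z² = 625² = 390625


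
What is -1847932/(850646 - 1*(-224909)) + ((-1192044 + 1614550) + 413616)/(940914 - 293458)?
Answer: -148579731641/348187269040 ≈ -0.42672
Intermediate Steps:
-1847932/(850646 - 1*(-224909)) + ((-1192044 + 1614550) + 413616)/(940914 - 293458) = -1847932/(850646 + 224909) + (422506 + 413616)/647456 = -1847932/1075555 + 836122*(1/647456) = -1847932*1/1075555 + 418061/323728 = -1847932/1075555 + 418061/323728 = -148579731641/348187269040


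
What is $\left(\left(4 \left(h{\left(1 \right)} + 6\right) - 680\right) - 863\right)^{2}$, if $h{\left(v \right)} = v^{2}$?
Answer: $2295225$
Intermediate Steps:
$\left(\left(4 \left(h{\left(1 \right)} + 6\right) - 680\right) - 863\right)^{2} = \left(\left(4 \left(1^{2} + 6\right) - 680\right) - 863\right)^{2} = \left(\left(4 \left(1 + 6\right) - 680\right) - 863\right)^{2} = \left(\left(4 \cdot 7 - 680\right) - 863\right)^{2} = \left(\left(28 - 680\right) - 863\right)^{2} = \left(-652 - 863\right)^{2} = \left(-1515\right)^{2} = 2295225$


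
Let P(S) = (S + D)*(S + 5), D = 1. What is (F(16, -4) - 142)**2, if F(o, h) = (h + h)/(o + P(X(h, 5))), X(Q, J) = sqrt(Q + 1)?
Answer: 4*(-137387*I + 136533*sqrt(3))/(27*(sqrt(3) - I)) ≈ 20259.0 - 54.784*I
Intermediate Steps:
X(Q, J) = sqrt(1 + Q)
P(S) = (1 + S)*(5 + S) (P(S) = (S + 1)*(S + 5) = (1 + S)*(5 + S))
F(o, h) = 2*h/(6 + h + o + 6*sqrt(1 + h)) (F(o, h) = (h + h)/(o + (5 + (sqrt(1 + h))**2 + 6*sqrt(1 + h))) = (2*h)/(o + (5 + (1 + h) + 6*sqrt(1 + h))) = (2*h)/(o + (6 + h + 6*sqrt(1 + h))) = (2*h)/(6 + h + o + 6*sqrt(1 + h)) = 2*h/(6 + h + o + 6*sqrt(1 + h)))
(F(16, -4) - 142)**2 = (2*(-4)/(6 - 4 + 16 + 6*sqrt(1 - 4)) - 142)**2 = (2*(-4)/(6 - 4 + 16 + 6*sqrt(-3)) - 142)**2 = (2*(-4)/(6 - 4 + 16 + 6*(I*sqrt(3))) - 142)**2 = (2*(-4)/(6 - 4 + 16 + 6*I*sqrt(3)) - 142)**2 = (2*(-4)/(18 + 6*I*sqrt(3)) - 142)**2 = (-8/(18 + 6*I*sqrt(3)) - 142)**2 = (-142 - 8/(18 + 6*I*sqrt(3)))**2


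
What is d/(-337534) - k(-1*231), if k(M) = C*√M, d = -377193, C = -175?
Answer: 377193/337534 + 175*I*√231 ≈ 1.1175 + 2659.8*I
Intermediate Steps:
k(M) = -175*√M
d/(-337534) - k(-1*231) = -377193/(-337534) - (-175)*√(-1*231) = -377193*(-1/337534) - (-175)*√(-231) = 377193/337534 - (-175)*I*√231 = 377193/337534 + 175*I*√231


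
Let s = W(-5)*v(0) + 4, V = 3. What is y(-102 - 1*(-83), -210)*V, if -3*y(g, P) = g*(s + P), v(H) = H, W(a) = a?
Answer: -3914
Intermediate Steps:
s = 4 (s = -5*0 + 4 = 0 + 4 = 4)
y(g, P) = -g*(4 + P)/3
y(-102 - 1*(-83), -210)*V = -(-102 - 1*(-83))*(4 - 210)/3*3 = -⅓*(-102 + 83)*(-206)*3 = -⅓*(-19)*(-206)*3 = -3914/3*3 = -3914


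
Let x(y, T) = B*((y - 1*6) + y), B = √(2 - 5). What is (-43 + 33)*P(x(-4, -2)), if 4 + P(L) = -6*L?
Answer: 40 - 840*I*√3 ≈ 40.0 - 1454.9*I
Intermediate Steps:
B = I*√3 (B = √(-3) = I*√3 ≈ 1.732*I)
x(y, T) = I*√3*(-6 + 2*y) (x(y, T) = (I*√3)*((y - 1*6) + y) = (I*√3)*((y - 6) + y) = (I*√3)*((-6 + y) + y) = (I*√3)*(-6 + 2*y) = I*√3*(-6 + 2*y))
P(L) = -4 - 6*L
(-43 + 33)*P(x(-4, -2)) = (-43 + 33)*(-4 - 12*I*√3*(-3 - 4)) = -10*(-4 - 12*I*√3*(-7)) = -10*(-4 - (-84)*I*√3) = -10*(-4 + 84*I*√3) = 40 - 840*I*√3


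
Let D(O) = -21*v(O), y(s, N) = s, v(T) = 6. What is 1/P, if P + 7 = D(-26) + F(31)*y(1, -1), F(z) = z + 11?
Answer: -1/91 ≈ -0.010989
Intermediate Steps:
D(O) = -126 (D(O) = -21*6 = -126)
F(z) = 11 + z
P = -91 (P = -7 + (-126 + (11 + 31)*1) = -7 + (-126 + 42*1) = -7 + (-126 + 42) = -7 - 84 = -91)
1/P = 1/(-91) = -1/91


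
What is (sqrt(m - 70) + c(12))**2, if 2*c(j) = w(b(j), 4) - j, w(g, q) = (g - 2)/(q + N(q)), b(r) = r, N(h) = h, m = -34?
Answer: (-43 + 16*I*sqrt(26))**2/64 ≈ -75.109 - 109.63*I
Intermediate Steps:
w(g, q) = (-2 + g)/(2*q) (w(g, q) = (g - 2)/(q + q) = (-2 + g)/((2*q)) = (-2 + g)*(1/(2*q)) = (-2 + g)/(2*q))
c(j) = -1/8 - 7*j/16 (c(j) = ((1/2)*(-2 + j)/4 - j)/2 = ((1/2)*(1/4)*(-2 + j) - j)/2 = ((-1/4 + j/8) - j)/2 = (-1/4 - 7*j/8)/2 = -1/8 - 7*j/16)
(sqrt(m - 70) + c(12))**2 = (sqrt(-34 - 70) + (-1/8 - 7/16*12))**2 = (sqrt(-104) + (-1/8 - 21/4))**2 = (2*I*sqrt(26) - 43/8)**2 = (-43/8 + 2*I*sqrt(26))**2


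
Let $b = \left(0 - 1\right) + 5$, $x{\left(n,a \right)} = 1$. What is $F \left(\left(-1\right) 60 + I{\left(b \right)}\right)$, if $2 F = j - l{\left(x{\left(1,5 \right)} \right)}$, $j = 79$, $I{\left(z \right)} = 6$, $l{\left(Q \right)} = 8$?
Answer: $-1917$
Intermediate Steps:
$b = 4$ ($b = -1 + 5 = 4$)
$F = \frac{71}{2}$ ($F = \frac{79 - 8}{2} = \frac{1}{2} \cdot 71 = \frac{71}{2} \approx 35.5$)
$F \left(\left(-1\right) 60 + I{\left(b \right)}\right) = \frac{71 \left(\left(-1\right) 60 + 6\right)}{2} = \frac{71 \left(-60 + 6\right)}{2} = \frac{71}{2} \left(-54\right) = -1917$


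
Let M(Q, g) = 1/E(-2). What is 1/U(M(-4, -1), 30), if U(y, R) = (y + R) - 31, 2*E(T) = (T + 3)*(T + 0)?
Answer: -1/2 ≈ -0.50000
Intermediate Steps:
E(T) = T*(3 + T)/2 (E(T) = ((T + 3)*(T + 0))/2 = ((3 + T)*T)/2 = (T*(3 + T))/2 = T*(3 + T)/2)
M(Q, g) = -1 (M(Q, g) = 1/((1/2)*(-2)*(3 - 2)) = 1/((1/2)*(-2)*1) = 1/(-1) = -1)
U(y, R) = -31 + R + y (U(y, R) = (R + y) - 31 = -31 + R + y)
1/U(M(-4, -1), 30) = 1/(-31 + 30 - 1) = 1/(-2) = -1/2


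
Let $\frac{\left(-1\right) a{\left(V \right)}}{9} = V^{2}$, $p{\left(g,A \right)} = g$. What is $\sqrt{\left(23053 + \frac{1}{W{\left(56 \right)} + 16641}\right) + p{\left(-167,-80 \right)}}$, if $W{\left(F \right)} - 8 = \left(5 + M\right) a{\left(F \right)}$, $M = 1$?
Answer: $\frac{\sqrt{533604552437455}}{152695} \approx 151.28$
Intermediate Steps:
$a{\left(V \right)} = - 9 V^{2}$
$W{\left(F \right)} = 8 - 54 F^{2}$ ($W{\left(F \right)} = 8 + \left(5 + 1\right) \left(- 9 F^{2}\right) = 8 + 6 \left(- 9 F^{2}\right) = 8 - 54 F^{2}$)
$\sqrt{\left(23053 + \frac{1}{W{\left(56 \right)} + 16641}\right) + p{\left(-167,-80 \right)}} = \sqrt{\left(23053 + \frac{1}{\left(8 - 54 \cdot 56^{2}\right) + 16641}\right) - 167} = \sqrt{\left(23053 + \frac{1}{\left(8 - 169344\right) + 16641}\right) - 167} = \sqrt{\left(23053 + \frac{1}{-169336 + 16641}\right) - 167} = \sqrt{\left(23053 + \frac{1}{-152695}\right) - 167} = \sqrt{\left(23053 - \frac{1}{152695}\right) - 167} = \sqrt{\frac{3520077834}{152695} - 167} = \sqrt{\frac{3494577769}{152695}} = \frac{\sqrt{533604552437455}}{152695}$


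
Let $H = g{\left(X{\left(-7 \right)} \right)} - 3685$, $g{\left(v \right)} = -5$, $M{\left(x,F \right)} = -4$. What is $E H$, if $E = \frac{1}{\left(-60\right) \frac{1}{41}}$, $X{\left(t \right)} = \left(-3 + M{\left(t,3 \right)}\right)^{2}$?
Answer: $\frac{5043}{2} \approx 2521.5$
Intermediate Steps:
$X{\left(t \right)} = 49$ ($X{\left(t \right)} = \left(-3 - 4\right)^{2} = \left(-7\right)^{2} = 49$)
$E = - \frac{41}{60}$ ($E = \frac{1}{\left(-60\right) \frac{1}{41}} = \frac{1}{- \frac{60}{41}} = - \frac{41}{60} \approx -0.68333$)
$H = -3690$ ($H = -5 - 3685 = -3690$)
$E H = \left(- \frac{41}{60}\right) \left(-3690\right) = \frac{5043}{2}$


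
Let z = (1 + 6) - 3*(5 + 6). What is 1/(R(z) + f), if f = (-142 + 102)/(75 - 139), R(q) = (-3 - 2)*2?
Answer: -8/75 ≈ -0.10667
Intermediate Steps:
z = -26 (z = 7 - 3*11 = 7 - 33 = -26)
R(q) = -10 (R(q) = -5*2 = -10)
f = 5/8 (f = -40/(-64) = -40*(-1/64) = 5/8 ≈ 0.62500)
1/(R(z) + f) = 1/(-10 + 5/8) = 1/(-75/8) = -8/75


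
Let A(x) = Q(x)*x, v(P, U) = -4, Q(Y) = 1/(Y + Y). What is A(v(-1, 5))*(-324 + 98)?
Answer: -113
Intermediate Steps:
Q(Y) = 1/(2*Y)
A(x) = ½ (A(x) = (1/(2*x))*x = ½)
A(v(-1, 5))*(-324 + 98) = (-324 + 98)/2 = (½)*(-226) = -113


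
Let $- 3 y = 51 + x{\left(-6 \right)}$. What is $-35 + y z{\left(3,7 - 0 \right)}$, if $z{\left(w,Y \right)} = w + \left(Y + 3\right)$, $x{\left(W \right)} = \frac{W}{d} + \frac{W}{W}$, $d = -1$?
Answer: $- \frac{859}{3} \approx -286.33$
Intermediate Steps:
$x{\left(W \right)} = 1 - W$ ($x{\left(W \right)} = \frac{W}{-1} + \frac{W}{W} = W \left(-1\right) + 1 = - W + 1 = 1 - W$)
$y = - \frac{58}{3}$ ($y = - \frac{51 + \left(1 - -6\right)}{3} = - \frac{51 + \left(1 + 6\right)}{3} = - \frac{51 + 7}{3} = \left(- \frac{1}{3}\right) 58 = - \frac{58}{3} \approx -19.333$)
$z{\left(w,Y \right)} = 3 + Y + w$ ($z{\left(w,Y \right)} = w + \left(3 + Y\right) = 3 + Y + w$)
$-35 + y z{\left(3,7 - 0 \right)} = -35 - \frac{58 \left(3 + \left(7 - 0\right) + 3\right)}{3} = -35 - \frac{58 \left(3 + \left(7 + 0\right) + 3\right)}{3} = -35 - \frac{58 \left(3 + 7 + 3\right)}{3} = -35 - \frac{754}{3} = - \frac{859}{3}$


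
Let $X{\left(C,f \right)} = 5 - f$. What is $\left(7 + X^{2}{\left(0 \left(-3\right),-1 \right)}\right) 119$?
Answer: $5117$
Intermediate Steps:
$\left(7 + X^{2}{\left(0 \left(-3\right),-1 \right)}\right) 119 = \left(7 + \left(5 - -1\right)^{2}\right) 119 = \left(7 + \left(5 + 1\right)^{2}\right) 119 = \left(7 + 6^{2}\right) 119 = \left(7 + 36\right) 119 = 43 \cdot 119 = 5117$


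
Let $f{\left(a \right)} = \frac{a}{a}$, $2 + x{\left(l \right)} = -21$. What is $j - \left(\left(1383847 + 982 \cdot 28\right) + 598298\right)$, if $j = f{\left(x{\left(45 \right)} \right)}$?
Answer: $-2009640$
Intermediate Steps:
$x{\left(l \right)} = -23$ ($x{\left(l \right)} = -2 - 21 = -23$)
$f{\left(a \right)} = 1$
$j = 1$
$j - \left(\left(1383847 + 982 \cdot 28\right) + 598298\right) = 1 - \left(\left(1383847 + 982 \cdot 28\right) + 598298\right) = 1 - \left(\left(1383847 + 27496\right) + 598298\right) = 1 - \left(1411343 + 598298\right) = 1 - 2009641 = -2009640$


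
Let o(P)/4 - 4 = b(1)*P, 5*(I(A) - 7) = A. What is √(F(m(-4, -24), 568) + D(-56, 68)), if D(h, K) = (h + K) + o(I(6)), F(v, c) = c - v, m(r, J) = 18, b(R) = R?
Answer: √15270/5 ≈ 24.714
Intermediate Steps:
I(A) = 7 + A/5
o(P) = 16 + 4*P (o(P) = 16 + 4*(1*P) = 16 + 4*P)
D(h, K) = 244/5 + K + h (D(h, K) = (h + K) + (16 + 4*(7 + (⅕)*6)) = (K + h) + (16 + 4*(7 + 6/5)) = (K + h) + (16 + 4*(41/5)) = (K + h) + (16 + 164/5) = (K + h) + 244/5 = 244/5 + K + h)
√(F(m(-4, -24), 568) + D(-56, 68)) = √((568 - 1*18) + (244/5 + 68 - 56)) = √((568 - 18) + 304/5) = √(550 + 304/5) = √(3054/5) = √15270/5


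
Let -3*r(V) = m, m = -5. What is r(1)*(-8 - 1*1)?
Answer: -15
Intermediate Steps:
r(V) = 5/3 (r(V) = -⅓*(-5) = 5/3)
r(1)*(-8 - 1*1) = 5*(-8 - 1*1)/3 = 5*(-8 - 1)/3 = (5/3)*(-9) = -15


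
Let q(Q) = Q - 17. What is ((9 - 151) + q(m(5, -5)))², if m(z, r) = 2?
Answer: 24649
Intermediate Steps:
q(Q) = -17 + Q
((9 - 151) + q(m(5, -5)))² = ((9 - 151) + (-17 + 2))² = (-142 - 15)² = (-157)² = 24649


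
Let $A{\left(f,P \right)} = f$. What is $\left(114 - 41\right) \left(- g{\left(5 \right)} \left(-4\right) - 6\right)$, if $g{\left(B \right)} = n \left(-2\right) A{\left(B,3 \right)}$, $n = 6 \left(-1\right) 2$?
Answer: $34602$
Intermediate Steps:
$n = -12$ ($n = \left(-6\right) 2 = -12$)
$g{\left(B \right)} = 24 B$ ($g{\left(B \right)} = \left(-12\right) \left(-2\right) B = 24 B$)
$\left(114 - 41\right) \left(- g{\left(5 \right)} \left(-4\right) - 6\right) = \left(114 - 41\right) \left(- 24 \cdot 5 \left(-4\right) - 6\right) = 73 \left(\left(-1\right) 120 \left(-4\right) - 6\right) = 73 \left(\left(-120\right) \left(-4\right) - 6\right) = 73 \left(480 - 6\right) = 73 \cdot 474 = 34602$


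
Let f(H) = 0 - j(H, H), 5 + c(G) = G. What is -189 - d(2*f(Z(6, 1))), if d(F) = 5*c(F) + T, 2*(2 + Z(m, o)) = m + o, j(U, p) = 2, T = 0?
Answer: -144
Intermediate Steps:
c(G) = -5 + G
Z(m, o) = -2 + m/2 + o/2 (Z(m, o) = -2 + (m + o)/2 = -2 + (m/2 + o/2) = -2 + m/2 + o/2)
f(H) = -2 (f(H) = 0 - 1*2 = 0 - 2 = -2)
d(F) = -25 + 5*F (d(F) = 5*(-5 + F) + 0 = (-25 + 5*F) + 0 = -25 + 5*F)
-189 - d(2*f(Z(6, 1))) = -189 - (-25 + 5*(2*(-2))) = -189 - (-25 + 5*(-4)) = -189 - (-25 - 20) = -189 - 1*(-45) = -189 + 45 = -144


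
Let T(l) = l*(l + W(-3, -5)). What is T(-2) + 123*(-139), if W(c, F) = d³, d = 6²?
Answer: -110405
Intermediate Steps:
d = 36
W(c, F) = 46656 (W(c, F) = 36³ = 46656)
T(l) = l*(46656 + l) (T(l) = l*(l + 46656) = l*(46656 + l))
T(-2) + 123*(-139) = -2*(46656 - 2) + 123*(-139) = -2*46654 - 17097 = -93308 - 17097 = -110405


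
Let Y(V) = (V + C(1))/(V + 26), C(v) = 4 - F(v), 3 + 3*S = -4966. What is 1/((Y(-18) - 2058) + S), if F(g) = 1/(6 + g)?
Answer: -168/624305 ≈ -0.00026910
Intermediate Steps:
S = -4969/3 (S = -1 + (1/3)*(-4966) = -1 - 4966/3 = -4969/3 ≈ -1656.3)
C(v) = 4 - 1/(6 + v)
Y(V) = (27/7 + V)/(26 + V) (Y(V) = (V + (23 + 4*1)/(6 + 1))/(V + 26) = (V + (23 + 4)/7)/(26 + V) = (V + (1/7)*27)/(26 + V) = (V + 27/7)/(26 + V) = (27/7 + V)/(26 + V))
1/((Y(-18) - 2058) + S) = 1/(((27/7 - 18)/(26 - 18) - 2058) - 4969/3) = 1/((-99/7/8 - 2058) - 4969/3) = 1/(((1/8)*(-99/7) - 2058) - 4969/3) = 1/((-99/56 - 2058) - 4969/3) = 1/(-115347/56 - 4969/3) = 1/(-624305/168) = -168/624305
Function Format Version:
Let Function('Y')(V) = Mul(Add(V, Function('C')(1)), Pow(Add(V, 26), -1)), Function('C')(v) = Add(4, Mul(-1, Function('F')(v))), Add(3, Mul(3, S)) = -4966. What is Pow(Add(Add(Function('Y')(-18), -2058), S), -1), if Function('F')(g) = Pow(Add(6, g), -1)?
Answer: Rational(-168, 624305) ≈ -0.00026910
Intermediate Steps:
S = Rational(-4969, 3) (S = Add(-1, Mul(Rational(1, 3), -4966)) = Add(-1, Rational(-4966, 3)) = Rational(-4969, 3) ≈ -1656.3)
Function('C')(v) = Add(4, Mul(-1, Pow(Add(6, v), -1)))
Function('Y')(V) = Mul(Pow(Add(26, V), -1), Add(Rational(27, 7), V)) (Function('Y')(V) = Mul(Add(V, Mul(Pow(Add(6, 1), -1), Add(23, Mul(4, 1)))), Pow(Add(V, 26), -1)) = Mul(Add(V, Mul(Pow(7, -1), Add(23, 4))), Pow(Add(26, V), -1)) = Mul(Add(V, Mul(Rational(1, 7), 27)), Pow(Add(26, V), -1)) = Mul(Add(V, Rational(27, 7)), Pow(Add(26, V), -1)) = Mul(Add(Rational(27, 7), V), Pow(Add(26, V), -1)) = Mul(Pow(Add(26, V), -1), Add(Rational(27, 7), V)))
Pow(Add(Add(Function('Y')(-18), -2058), S), -1) = Pow(Add(Add(Mul(Pow(Add(26, -18), -1), Add(Rational(27, 7), -18)), -2058), Rational(-4969, 3)), -1) = Pow(Add(Add(Mul(Pow(8, -1), Rational(-99, 7)), -2058), Rational(-4969, 3)), -1) = Pow(Add(Add(Mul(Rational(1, 8), Rational(-99, 7)), -2058), Rational(-4969, 3)), -1) = Pow(Add(Add(Rational(-99, 56), -2058), Rational(-4969, 3)), -1) = Pow(Add(Rational(-115347, 56), Rational(-4969, 3)), -1) = Pow(Rational(-624305, 168), -1) = Rational(-168, 624305)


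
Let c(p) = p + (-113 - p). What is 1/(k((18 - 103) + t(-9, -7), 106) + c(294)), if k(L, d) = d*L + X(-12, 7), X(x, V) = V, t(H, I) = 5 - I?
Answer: -1/7844 ≈ -0.00012749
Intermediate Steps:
k(L, d) = 7 + L*d (k(L, d) = d*L + 7 = L*d + 7 = 7 + L*d)
c(p) = -113
1/(k((18 - 103) + t(-9, -7), 106) + c(294)) = 1/((7 + ((18 - 103) + (5 - 1*(-7)))*106) - 113) = 1/((7 + (-85 + (5 + 7))*106) - 113) = 1/((7 + (-85 + 12)*106) - 113) = 1/((7 - 73*106) - 113) = 1/((7 - 7738) - 113) = 1/(-7731 - 113) = 1/(-7844) = -1/7844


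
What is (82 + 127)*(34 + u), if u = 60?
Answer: 19646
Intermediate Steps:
(82 + 127)*(34 + u) = (82 + 127)*(34 + 60) = 209*94 = 19646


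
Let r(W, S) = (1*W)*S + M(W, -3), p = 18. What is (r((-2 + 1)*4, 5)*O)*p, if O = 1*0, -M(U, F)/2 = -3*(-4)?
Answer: 0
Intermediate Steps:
M(U, F) = -24 (M(U, F) = -(-6)*(-4) = -2*12 = -24)
O = 0
r(W, S) = -24 + S*W (r(W, S) = (1*W)*S - 24 = W*S - 24 = S*W - 24 = -24 + S*W)
(r((-2 + 1)*4, 5)*O)*p = ((-24 + 5*((-2 + 1)*4))*0)*18 = ((-24 + 5*(-1*4))*0)*18 = ((-24 + 5*(-4))*0)*18 = ((-24 - 20)*0)*18 = -44*0*18 = 0*18 = 0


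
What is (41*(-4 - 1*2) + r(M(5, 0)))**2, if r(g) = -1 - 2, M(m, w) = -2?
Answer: 62001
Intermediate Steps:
r(g) = -3
(41*(-4 - 1*2) + r(M(5, 0)))**2 = (41*(-4 - 1*2) - 3)**2 = (41*(-4 - 2) - 3)**2 = (41*(-6) - 3)**2 = (-246 - 3)**2 = (-249)**2 = 62001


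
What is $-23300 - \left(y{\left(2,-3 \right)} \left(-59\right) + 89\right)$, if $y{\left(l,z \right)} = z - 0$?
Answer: $-23566$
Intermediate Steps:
$y{\left(l,z \right)} = z$ ($y{\left(l,z \right)} = z + 0 = z$)
$-23300 - \left(y{\left(2,-3 \right)} \left(-59\right) + 89\right) = -23300 - \left(\left(-3\right) \left(-59\right) + 89\right) = -23300 - \left(177 + 89\right) = -23300 - 266 = -23566$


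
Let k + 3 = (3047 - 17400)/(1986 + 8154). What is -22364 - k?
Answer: -226726187/10140 ≈ -22360.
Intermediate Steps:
k = -44773/10140 (k = -3 + (3047 - 17400)/(1986 + 8154) = -3 - 14353/10140 = -44773/10140 ≈ -4.4155)
-22364 - k = -22364 - 1*(-44773/10140) = -22364 + 44773/10140 = -226726187/10140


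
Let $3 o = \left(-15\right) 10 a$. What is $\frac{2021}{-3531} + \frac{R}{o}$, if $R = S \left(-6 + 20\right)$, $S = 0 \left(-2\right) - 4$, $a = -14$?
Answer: $- \frac{57587}{88275} \approx -0.65236$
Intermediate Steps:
$S = -4$ ($S = 0 - 4 = -4$)
$o = 700$ ($o = \frac{\left(-15\right) 10 \left(-14\right)}{3} = \frac{\left(-150\right) \left(-14\right)}{3} = \frac{1}{3} \cdot 2100 = 700$)
$R = -56$ ($R = - 4 \left(-6 + 20\right) = \left(-4\right) 14 = -56$)
$\frac{2021}{-3531} + \frac{R}{o} = \frac{2021}{-3531} - \frac{56}{700} = 2021 \left(- \frac{1}{3531}\right) - \frac{2}{25} = - \frac{2021}{3531} - \frac{2}{25} = - \frac{57587}{88275}$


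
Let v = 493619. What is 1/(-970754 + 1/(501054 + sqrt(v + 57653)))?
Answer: -243712217992150522/236584610464265687658873 + 2*sqrt(137818)/236584610464265687658873 ≈ -1.0301e-6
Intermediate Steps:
1/(-970754 + 1/(501054 + sqrt(v + 57653))) = 1/(-970754 + 1/(501054 + sqrt(493619 + 57653))) = 1/(-970754 + 1/(501054 + sqrt(551272))) = 1/(-970754 + 1/(501054 + 2*sqrt(137818)))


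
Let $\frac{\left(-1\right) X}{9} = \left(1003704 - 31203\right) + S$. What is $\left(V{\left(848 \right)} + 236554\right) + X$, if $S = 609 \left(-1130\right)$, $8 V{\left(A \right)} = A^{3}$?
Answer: $73902599$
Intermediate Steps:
$V{\left(A \right)} = \frac{A^{3}}{8}$
$S = -688170$
$X = -2558979$ ($X = - 9 \left(\left(1003704 - 31203\right) - 688170\right) = - 9 \left(972501 - 688170\right) = \left(-9\right) 284331 = -2558979$)
$\left(V{\left(848 \right)} + 236554\right) + X = \left(\frac{848^{3}}{8} + 236554\right) - 2558979 = \left(\frac{1}{8} \cdot 609800192 + 236554\right) - 2558979 = \left(76225024 + 236554\right) - 2558979 = 76461578 - 2558979 = 73902599$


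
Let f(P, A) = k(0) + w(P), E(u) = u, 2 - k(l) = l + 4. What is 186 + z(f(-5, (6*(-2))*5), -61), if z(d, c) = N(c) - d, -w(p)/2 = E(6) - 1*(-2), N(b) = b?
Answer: 143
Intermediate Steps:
k(l) = -2 - l (k(l) = 2 - (l + 4) = 2 - (4 + l) = 2 + (-4 - l) = -2 - l)
w(p) = -16 (w(p) = -2*(6 - 1*(-2)) = -2*(6 + 2) = -2*8 = -16)
f(P, A) = -18 (f(P, A) = (-2 - 1*0) - 16 = (-2 + 0) - 16 = -2 - 16 = -18)
z(d, c) = c - d
186 + z(f(-5, (6*(-2))*5), -61) = 186 + (-61 - 1*(-18)) = 186 + (-61 + 18) = 186 - 43 = 143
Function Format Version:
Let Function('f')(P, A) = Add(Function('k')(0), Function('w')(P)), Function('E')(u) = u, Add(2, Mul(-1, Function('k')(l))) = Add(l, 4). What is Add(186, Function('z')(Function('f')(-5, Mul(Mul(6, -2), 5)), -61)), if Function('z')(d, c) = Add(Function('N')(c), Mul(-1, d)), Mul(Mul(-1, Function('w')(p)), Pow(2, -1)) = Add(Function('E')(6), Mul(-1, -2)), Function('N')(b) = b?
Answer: 143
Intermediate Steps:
Function('k')(l) = Add(-2, Mul(-1, l)) (Function('k')(l) = Add(2, Mul(-1, Add(l, 4))) = Add(2, Mul(-1, Add(4, l))) = Add(2, Add(-4, Mul(-1, l))) = Add(-2, Mul(-1, l)))
Function('w')(p) = -16 (Function('w')(p) = Mul(-2, Add(6, Mul(-1, -2))) = Mul(-2, Add(6, 2)) = Mul(-2, 8) = -16)
Function('f')(P, A) = -18 (Function('f')(P, A) = Add(Add(-2, Mul(-1, 0)), -16) = Add(Add(-2, 0), -16) = Add(-2, -16) = -18)
Function('z')(d, c) = Add(c, Mul(-1, d))
Add(186, Function('z')(Function('f')(-5, Mul(Mul(6, -2), 5)), -61)) = Add(186, Add(-61, Mul(-1, -18))) = Add(186, Add(-61, 18)) = Add(186, -43) = 143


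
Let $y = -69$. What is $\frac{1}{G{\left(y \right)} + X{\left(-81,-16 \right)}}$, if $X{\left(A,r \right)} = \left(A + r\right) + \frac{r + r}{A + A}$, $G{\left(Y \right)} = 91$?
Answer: $- \frac{81}{470} \approx -0.17234$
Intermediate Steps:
$X{\left(A,r \right)} = A + r + \frac{r}{A}$ ($X{\left(A,r \right)} = \left(A + r\right) + \frac{2 r}{2 A} = \left(A + r\right) + 2 r \frac{1}{2 A} = \left(A + r\right) + \frac{r}{A} = A + r + \frac{r}{A}$)
$\frac{1}{G{\left(y \right)} + X{\left(-81,-16 \right)}} = \frac{1}{91 - \left(97 - \frac{16}{81}\right)} = \frac{1}{91 - \frac{7841}{81}} = \frac{1}{- \frac{470}{81}} = - \frac{81}{470}$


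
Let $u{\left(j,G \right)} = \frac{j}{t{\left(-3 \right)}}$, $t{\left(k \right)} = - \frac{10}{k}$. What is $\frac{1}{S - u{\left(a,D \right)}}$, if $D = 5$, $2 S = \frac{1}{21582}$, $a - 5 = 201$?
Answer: $- \frac{215820}{13337671} \approx -0.016181$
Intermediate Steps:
$a = 206$ ($a = 5 + 201 = 206$)
$S = \frac{1}{43164}$ ($S = \frac{1}{2 \cdot 21582} = \frac{1}{2} \cdot \frac{1}{21582} = \frac{1}{43164} \approx 2.3167 \cdot 10^{-5}$)
$u{\left(j,G \right)} = \frac{3 j}{10}$ ($u{\left(j,G \right)} = \frac{j}{\left(-10\right) \frac{1}{-3}} = \frac{j}{\left(-10\right) \left(- \frac{1}{3}\right)} = \frac{j}{\frac{10}{3}} = j \frac{3}{10} = \frac{3 j}{10}$)
$\frac{1}{S - u{\left(a,D \right)}} = \frac{1}{\frac{1}{43164} - \frac{3}{10} \cdot 206} = \frac{1}{\frac{1}{43164} - \frac{309}{5}} = \frac{1}{- \frac{13337671}{215820}} = - \frac{215820}{13337671}$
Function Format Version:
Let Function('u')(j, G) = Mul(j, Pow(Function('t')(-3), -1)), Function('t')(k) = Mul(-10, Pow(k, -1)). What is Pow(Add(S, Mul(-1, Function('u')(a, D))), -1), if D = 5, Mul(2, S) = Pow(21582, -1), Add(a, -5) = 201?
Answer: Rational(-215820, 13337671) ≈ -0.016181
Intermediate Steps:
a = 206 (a = Add(5, 201) = 206)
S = Rational(1, 43164) (S = Mul(Rational(1, 2), Pow(21582, -1)) = Mul(Rational(1, 2), Rational(1, 21582)) = Rational(1, 43164) ≈ 2.3167e-5)
Function('u')(j, G) = Mul(Rational(3, 10), j) (Function('u')(j, G) = Mul(j, Pow(Mul(-10, Pow(-3, -1)), -1)) = Mul(j, Pow(Mul(-10, Rational(-1, 3)), -1)) = Mul(j, Pow(Rational(10, 3), -1)) = Mul(j, Rational(3, 10)) = Mul(Rational(3, 10), j))
Pow(Add(S, Mul(-1, Function('u')(a, D))), -1) = Pow(Add(Rational(1, 43164), Mul(-1, Mul(Rational(3, 10), 206))), -1) = Pow(Add(Rational(1, 43164), Mul(-1, Rational(309, 5))), -1) = Pow(Add(Rational(1, 43164), Rational(-309, 5)), -1) = Pow(Rational(-13337671, 215820), -1) = Rational(-215820, 13337671)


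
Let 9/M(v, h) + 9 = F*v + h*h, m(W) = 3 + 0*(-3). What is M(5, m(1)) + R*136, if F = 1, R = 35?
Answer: 23809/5 ≈ 4761.8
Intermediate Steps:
m(W) = 3 (m(W) = 3 + 0 = 3)
M(v, h) = 9/(-9 + v + h**2) (M(v, h) = 9/(-9 + (1*v + h*h)) = 9/(-9 + (v + h**2)) = 9/(-9 + v + h**2))
M(5, m(1)) + R*136 = 9/(-9 + 5 + 3**2) + 35*136 = 9/(-9 + 5 + 9) + 4760 = 9/5 + 4760 = 23809/5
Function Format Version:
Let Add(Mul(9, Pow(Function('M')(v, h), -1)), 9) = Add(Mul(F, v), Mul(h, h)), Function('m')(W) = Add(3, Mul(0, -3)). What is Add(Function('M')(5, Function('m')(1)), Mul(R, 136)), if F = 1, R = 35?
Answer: Rational(23809, 5) ≈ 4761.8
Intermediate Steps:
Function('m')(W) = 3 (Function('m')(W) = Add(3, 0) = 3)
Function('M')(v, h) = Mul(9, Pow(Add(-9, v, Pow(h, 2)), -1)) (Function('M')(v, h) = Mul(9, Pow(Add(-9, Add(Mul(1, v), Mul(h, h))), -1)) = Mul(9, Pow(Add(-9, Add(v, Pow(h, 2))), -1)) = Mul(9, Pow(Add(-9, v, Pow(h, 2)), -1)))
Add(Function('M')(5, Function('m')(1)), Mul(R, 136)) = Add(Mul(9, Pow(Add(-9, 5, Pow(3, 2)), -1)), Mul(35, 136)) = Add(Mul(9, Pow(Add(-9, 5, 9), -1)), 4760) = Add(Mul(9, Pow(5, -1)), 4760) = Add(Mul(9, Rational(1, 5)), 4760) = Add(Rational(9, 5), 4760) = Rational(23809, 5)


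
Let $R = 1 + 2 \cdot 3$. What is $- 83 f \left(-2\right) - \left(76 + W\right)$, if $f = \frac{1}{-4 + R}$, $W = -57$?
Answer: $\frac{109}{3} \approx 36.333$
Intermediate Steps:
$R = 7$ ($R = 1 + 6 = 7$)
$f = \frac{1}{3}$ ($f = \frac{1}{-4 + 7} = \frac{1}{3} \approx 0.33333$)
$- 83 f \left(-2\right) - \left(76 + W\right) = - 83 \cdot \frac{1}{3} \left(-2\right) - 19 = \left(-83\right) \left(- \frac{2}{3}\right) + \left(-76 + 57\right) = \frac{166}{3} - 19 = \frac{109}{3}$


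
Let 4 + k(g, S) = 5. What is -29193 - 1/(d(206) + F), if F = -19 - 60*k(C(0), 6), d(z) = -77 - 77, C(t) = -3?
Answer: -6801968/233 ≈ -29193.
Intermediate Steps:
d(z) = -154
k(g, S) = 1 (k(g, S) = -4 + 5 = 1)
F = -79 (F = -19 - 60*1 = -19 - 60 = -79)
-29193 - 1/(d(206) + F) = -29193 - 1/(-154 - 79) = -29193 - 1/(-233) = -29193 - 1*(-1/233) = -29193 + 1/233 = -6801968/233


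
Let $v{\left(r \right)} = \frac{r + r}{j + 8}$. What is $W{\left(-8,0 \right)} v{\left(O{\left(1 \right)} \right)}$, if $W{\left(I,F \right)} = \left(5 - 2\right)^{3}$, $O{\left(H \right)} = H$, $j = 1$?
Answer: $6$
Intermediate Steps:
$W{\left(I,F \right)} = 27$ ($W{\left(I,F \right)} = 3^{3} = 27$)
$v{\left(r \right)} = \frac{2 r}{9}$ ($v{\left(r \right)} = \frac{r + r}{1 + 8} = \frac{2 r}{9}$)
$W{\left(-8,0 \right)} v{\left(O{\left(1 \right)} \right)} = 27 \cdot \frac{2}{9} \cdot 1 = 27 \cdot \frac{2}{9} = 6$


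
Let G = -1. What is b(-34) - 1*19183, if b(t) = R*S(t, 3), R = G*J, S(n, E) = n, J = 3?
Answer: -19081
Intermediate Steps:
R = -3 (R = -1*3 = -3)
b(t) = -3*t
b(-34) - 1*19183 = -3*(-34) - 1*19183 = 102 - 19183 = -19081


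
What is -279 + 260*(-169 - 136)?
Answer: -79579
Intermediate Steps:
-279 + 260*(-169 - 136) = -279 + 260*(-305) = -279 - 79300 = -79579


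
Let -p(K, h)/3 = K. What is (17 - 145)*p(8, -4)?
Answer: 3072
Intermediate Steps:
p(K, h) = -3*K
(17 - 145)*p(8, -4) = (17 - 145)*(-3*8) = -128*(-24) = 3072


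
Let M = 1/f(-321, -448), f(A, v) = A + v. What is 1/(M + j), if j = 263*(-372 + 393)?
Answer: 769/4247186 ≈ 0.00018106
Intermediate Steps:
M = -1/769 (M = 1/(-321 - 448) = 1/(-769) = -1/769 ≈ -0.0013004)
j = 5523 (j = 263*21 = 5523)
1/(M + j) = 1/(-1/769 + 5523) = 1/(4247186/769) = 769/4247186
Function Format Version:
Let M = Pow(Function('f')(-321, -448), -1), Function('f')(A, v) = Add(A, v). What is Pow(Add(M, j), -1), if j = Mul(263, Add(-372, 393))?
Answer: Rational(769, 4247186) ≈ 0.00018106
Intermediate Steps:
M = Rational(-1, 769) (M = Pow(Add(-321, -448), -1) = Pow(-769, -1) = Rational(-1, 769) ≈ -0.0013004)
j = 5523 (j = Mul(263, 21) = 5523)
Pow(Add(M, j), -1) = Pow(Add(Rational(-1, 769), 5523), -1) = Pow(Rational(4247186, 769), -1) = Rational(769, 4247186)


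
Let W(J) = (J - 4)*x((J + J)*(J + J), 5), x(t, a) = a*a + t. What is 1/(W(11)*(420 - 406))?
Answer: 1/49882 ≈ 2.0047e-5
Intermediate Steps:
x(t, a) = t + a**2 (x(t, a) = a**2 + t = t + a**2)
W(J) = (-4 + J)*(25 + 4*J**2) (W(J) = (J - 4)*((J + J)*(J + J) + 5**2) = (-4 + J)*((2*J)*(2*J) + 25) = (-4 + J)*(4*J**2 + 25) = (-4 + J)*(25 + 4*J**2))
1/(W(11)*(420 - 406)) = 1/(((-4 + 11)*(25 + 4*11**2))*(420 - 406)) = 1/((7*(25 + 4*121))*14) = 1/((7*(25 + 484))*14) = 1/((7*509)*14) = 1/(3563*14) = 1/49882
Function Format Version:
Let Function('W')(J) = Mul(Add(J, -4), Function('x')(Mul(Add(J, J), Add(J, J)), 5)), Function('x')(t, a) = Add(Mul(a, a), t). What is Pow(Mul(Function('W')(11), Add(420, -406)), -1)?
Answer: Rational(1, 49882) ≈ 2.0047e-5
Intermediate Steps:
Function('x')(t, a) = Add(t, Pow(a, 2)) (Function('x')(t, a) = Add(Pow(a, 2), t) = Add(t, Pow(a, 2)))
Function('W')(J) = Mul(Add(-4, J), Add(25, Mul(4, Pow(J, 2)))) (Function('W')(J) = Mul(Add(J, -4), Add(Mul(Add(J, J), Add(J, J)), Pow(5, 2))) = Mul(Add(-4, J), Add(Mul(Mul(2, J), Mul(2, J)), 25)) = Mul(Add(-4, J), Add(Mul(4, Pow(J, 2)), 25)) = Mul(Add(-4, J), Add(25, Mul(4, Pow(J, 2)))))
Pow(Mul(Function('W')(11), Add(420, -406)), -1) = Pow(Mul(Mul(Add(-4, 11), Add(25, Mul(4, Pow(11, 2)))), Add(420, -406)), -1) = Pow(Mul(Mul(7, Add(25, Mul(4, 121))), 14), -1) = Pow(Mul(Mul(7, Add(25, 484)), 14), -1) = Pow(Mul(Mul(7, 509), 14), -1) = Pow(Mul(3563, 14), -1) = Pow(49882, -1) = Rational(1, 49882)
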